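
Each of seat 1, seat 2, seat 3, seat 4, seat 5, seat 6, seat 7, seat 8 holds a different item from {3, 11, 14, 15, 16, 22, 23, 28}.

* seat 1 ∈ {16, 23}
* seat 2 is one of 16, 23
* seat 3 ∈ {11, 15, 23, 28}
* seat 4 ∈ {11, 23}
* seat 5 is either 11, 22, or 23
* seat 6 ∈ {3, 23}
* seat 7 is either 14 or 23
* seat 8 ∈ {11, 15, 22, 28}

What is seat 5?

The 8 variables draw from only 8 values {3, 11, 14, 15, 16, 22, 23, 28}, so each is used; only seat 6 can be 3, hence seat 6 = 3.
The 7 still-open variables together cover exactly {11, 14, 15, 16, 22, 23, 28} — 7 values for 7 variables — and 14 appears only in seat 7's list, so seat 7 = 14.
seat 1 and seat 2 share exactly the 2 values {16, 23}; by pigeonhole those values go to them, so strike 16, 23 from seat 3, seat 4, seat 5.
seat 4 has just one choice, so seat 4 = 11. Eliminate 11 elsewhere: seat 3, seat 5, seat 8.
So seat 5 = 22.

22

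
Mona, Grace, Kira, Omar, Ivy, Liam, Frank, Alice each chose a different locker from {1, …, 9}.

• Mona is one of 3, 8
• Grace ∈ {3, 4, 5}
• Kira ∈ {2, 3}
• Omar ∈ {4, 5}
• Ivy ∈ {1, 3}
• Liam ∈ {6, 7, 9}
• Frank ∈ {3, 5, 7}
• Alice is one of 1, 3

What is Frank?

The 2 variables Ivy and Alice are confined to {1, 3}, which locks those values in; drop them from Mona, Grace, Kira, Frank.
That leaves Mona = 8.
Kira must be 2 (only option left).
Grace and Omar share exactly the 2 values {4, 5}; by pigeonhole those values go to them, so strike 4, 5 from Frank.
So Frank = 7.

7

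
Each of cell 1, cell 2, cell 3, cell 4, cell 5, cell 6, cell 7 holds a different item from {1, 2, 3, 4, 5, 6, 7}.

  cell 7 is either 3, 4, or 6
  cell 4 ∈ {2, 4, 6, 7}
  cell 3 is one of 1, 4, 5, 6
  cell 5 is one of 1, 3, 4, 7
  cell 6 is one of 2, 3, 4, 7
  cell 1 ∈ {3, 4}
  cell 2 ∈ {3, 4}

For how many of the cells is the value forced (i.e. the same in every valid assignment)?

Among the 7 variables, 5 fits only cell 3 (and all 7 values in {1, 2, 3, 4, 5, 6, 7} must be used), so cell 3 = 5.
Among the 6 still-open variables, 1 fits only cell 5 (and all 6 values in {1, 2, 3, 4, 6, 7} must be used), so cell 5 = 1.
The 2 variables cell 1 and cell 2 are confined to {3, 4}, which locks those values in; drop them from cell 4, cell 6, cell 7.
cell 7 must be 6 (only option left). Strike 6 from cell 4.
Determined: cell 3=5, cell 5=1, cell 7=6. The other cells each still have more than one consistent value. That makes 3.

3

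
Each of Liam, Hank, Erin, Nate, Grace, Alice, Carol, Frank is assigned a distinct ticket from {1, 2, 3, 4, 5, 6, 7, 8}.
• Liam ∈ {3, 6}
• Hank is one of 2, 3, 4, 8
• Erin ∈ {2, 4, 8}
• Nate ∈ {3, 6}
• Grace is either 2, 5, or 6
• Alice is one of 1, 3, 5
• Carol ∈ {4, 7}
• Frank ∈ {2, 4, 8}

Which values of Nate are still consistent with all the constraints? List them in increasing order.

Among the 8 variables, 1 fits only Alice (and all 8 values in {1, 2, 3, 4, 5, 6, 7, 8} must be used), so Alice = 1.
The 7 still-open variables draw from only 7 values {2, 3, 4, 5, 6, 7, 8}, so each is used; only Grace can be 5, hence Grace = 5.
The 6 still-open variables together cover exactly {2, 3, 4, 6, 7, 8} — 6 values for 6 variables — and 7 appears only in Carol's list, so Carol = 7.
Liam and Nate share exactly the 2 values {3, 6}; by pigeonhole those values go to them, so strike 3, 6 from Hank.
No further eliminations apply; Nate can still be any of 3, 6.

3, 6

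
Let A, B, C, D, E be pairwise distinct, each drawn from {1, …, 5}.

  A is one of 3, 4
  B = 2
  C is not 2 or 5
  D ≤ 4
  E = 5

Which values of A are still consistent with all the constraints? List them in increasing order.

B has just one choice, so B = 2. Strike 2 from D.
E has just one choice, so E = 5.
No further eliminations apply; A can still be any of 3, 4.

3, 4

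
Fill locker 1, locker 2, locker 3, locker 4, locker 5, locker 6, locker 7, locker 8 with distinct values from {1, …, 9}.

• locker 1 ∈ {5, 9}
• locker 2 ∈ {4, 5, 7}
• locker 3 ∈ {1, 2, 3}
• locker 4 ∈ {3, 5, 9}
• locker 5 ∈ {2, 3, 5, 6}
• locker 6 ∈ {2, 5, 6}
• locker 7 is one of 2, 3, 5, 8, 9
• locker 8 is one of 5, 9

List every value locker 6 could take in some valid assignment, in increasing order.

locker 1 and locker 8 share exactly the 2 values {5, 9}; by pigeonhole those values go to them, so strike 5, 9 from locker 2, locker 4, locker 5, locker 6, locker 7.
That leaves locker 4 = 3. Strike 3 from locker 3, locker 5, locker 7.
locker 5 and locker 6 share exactly the 2 values {2, 6}; by pigeonhole those values go to them, so strike 2, 6 from locker 3, locker 7.
locker 3's domain is down to {1}, so locker 3 = 1.
That leaves locker 7 = 8.
No further eliminations apply; locker 6 can still be any of 2, 6.

2, 6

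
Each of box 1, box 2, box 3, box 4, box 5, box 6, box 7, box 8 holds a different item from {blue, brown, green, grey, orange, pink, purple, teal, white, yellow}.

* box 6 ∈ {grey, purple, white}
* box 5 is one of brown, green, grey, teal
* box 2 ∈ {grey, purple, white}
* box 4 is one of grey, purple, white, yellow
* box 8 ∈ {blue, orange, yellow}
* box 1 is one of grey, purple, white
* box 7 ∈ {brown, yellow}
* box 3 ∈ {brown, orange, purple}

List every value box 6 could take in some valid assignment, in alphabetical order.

box 1, box 2, box 6 share exactly the 3 values {grey, purple, white}; by pigeonhole those values go to them, so strike grey, purple, white from box 3, box 4, box 5.
box 4's domain is down to {yellow}, so box 4 = yellow. Eliminate yellow elsewhere: box 7, box 8.
That leaves box 7 = brown. Strike brown from box 3, box 5.
box 3 has just one choice, so box 3 = orange. So box 8 can't be orange.
box 8 must be blue (only option left).
No further eliminations apply; box 6 can still be any of grey, purple, white.

grey, purple, white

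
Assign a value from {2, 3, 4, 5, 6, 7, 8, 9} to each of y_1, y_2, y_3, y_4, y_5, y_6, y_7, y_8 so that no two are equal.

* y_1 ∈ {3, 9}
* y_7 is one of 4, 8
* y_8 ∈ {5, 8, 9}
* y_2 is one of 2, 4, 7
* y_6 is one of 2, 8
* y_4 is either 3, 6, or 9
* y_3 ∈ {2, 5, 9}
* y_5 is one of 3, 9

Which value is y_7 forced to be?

The 8 variables draw from only 8 values {2, 3, 4, 5, 6, 7, 8, 9}, so each is used; only y_4 can be 6, hence y_4 = 6.
The 7 still-open variables draw from only 7 values {2, 3, 4, 5, 7, 8, 9}, so each is used; only y_2 can be 7, hence y_2 = 7.
The 6 still-open variables together cover exactly {2, 3, 4, 5, 8, 9} — 6 values for 6 variables — and 4 appears only in y_7's list, so y_7 = 4.

4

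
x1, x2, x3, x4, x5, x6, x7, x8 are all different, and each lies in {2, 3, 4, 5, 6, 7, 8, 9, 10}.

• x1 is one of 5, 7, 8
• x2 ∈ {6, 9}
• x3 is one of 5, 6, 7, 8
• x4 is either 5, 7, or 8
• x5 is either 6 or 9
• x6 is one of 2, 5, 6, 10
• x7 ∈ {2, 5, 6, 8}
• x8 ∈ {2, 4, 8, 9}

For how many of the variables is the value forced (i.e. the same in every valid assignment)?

Among the 8 variables, 4 fits only x8 (and all 8 values in {2, 4, 5, 6, 7, 8, 9, 10} must be used), so x8 = 4.
The 7 still-open variables together cover exactly {2, 5, 6, 7, 8, 9, 10} — 7 values for 7 variables — and 10 appears only in x6's list, so x6 = 10.
Among the 6 still-open variables, 2 fits only x7 (and all 6 values in {2, 5, 6, 7, 8, 9} must be used), so x7 = 2.
x2 and x5 between them cover only {6, 9} — a naked pair. Remove those values from x3.
Determined: x6=10, x7=2, x8=4. The other variables each still have more than one consistent value. That makes 3.

3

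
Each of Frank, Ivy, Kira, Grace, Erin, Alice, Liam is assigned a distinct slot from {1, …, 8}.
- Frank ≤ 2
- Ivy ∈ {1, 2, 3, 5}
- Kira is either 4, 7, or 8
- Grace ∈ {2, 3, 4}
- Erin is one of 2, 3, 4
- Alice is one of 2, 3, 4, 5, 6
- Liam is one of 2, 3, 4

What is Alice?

Grace, Erin, Liam share exactly the 3 values {2, 3, 4}; by pigeonhole those values go to them, so strike 2, 3, 4 from Frank, Ivy, Kira, Alice.
That leaves Frank = 1. Eliminate 1 elsewhere: Ivy.
That leaves Ivy = 5. So Alice can't be 5.
So Alice = 6.

6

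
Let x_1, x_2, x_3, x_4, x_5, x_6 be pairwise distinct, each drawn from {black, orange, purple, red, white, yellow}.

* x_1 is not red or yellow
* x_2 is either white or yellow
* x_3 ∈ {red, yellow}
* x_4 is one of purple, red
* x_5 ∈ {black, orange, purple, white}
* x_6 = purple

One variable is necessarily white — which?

x_6 has just one choice, so x_6 = purple. Eliminate purple elsewhere: x_1, x_4, x_5.
That leaves x_4 = red. Strike red from x_3.
x_3's domain is down to {yellow}, so x_3 = yellow. So x_2 can't be yellow.
So white goes to x_2.

x_2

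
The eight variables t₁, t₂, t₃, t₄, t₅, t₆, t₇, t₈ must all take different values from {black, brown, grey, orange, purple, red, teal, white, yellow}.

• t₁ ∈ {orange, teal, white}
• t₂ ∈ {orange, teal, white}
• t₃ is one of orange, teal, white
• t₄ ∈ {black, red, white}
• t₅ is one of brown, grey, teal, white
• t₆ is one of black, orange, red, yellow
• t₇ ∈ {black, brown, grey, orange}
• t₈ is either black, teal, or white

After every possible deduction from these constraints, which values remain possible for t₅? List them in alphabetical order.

brown, grey

Among the 8 variables, yellow fits only t₆ (and all 8 values in {black, brown, grey, orange, red, teal, white, yellow} must be used), so t₆ = yellow.
The 7 still-open variables together cover exactly {black, brown, grey, orange, red, teal, white} — 7 values for 7 variables — and red appears only in t₄'s list, so t₄ = red.
t₁, t₂, t₃ between them cover only {orange, teal, white} — a naked triple. Remove those values from t₅, t₇, t₈.
t₈ has just one choice, so t₈ = black. Remove black from t₇.
No further eliminations apply; t₅ can still be any of brown, grey.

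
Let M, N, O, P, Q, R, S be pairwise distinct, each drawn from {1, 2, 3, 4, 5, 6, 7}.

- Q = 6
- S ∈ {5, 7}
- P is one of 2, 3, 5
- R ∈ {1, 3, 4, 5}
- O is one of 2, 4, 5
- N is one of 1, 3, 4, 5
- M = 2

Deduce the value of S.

M must be 2 (only option left). Eliminate 2 elsewhere: O, P.
Q has just one choice, so Q = 6.
Among the 5 still-open variables, 7 fits only S (and all 5 values in {1, 3, 4, 5, 7} must be used), so S = 7.

7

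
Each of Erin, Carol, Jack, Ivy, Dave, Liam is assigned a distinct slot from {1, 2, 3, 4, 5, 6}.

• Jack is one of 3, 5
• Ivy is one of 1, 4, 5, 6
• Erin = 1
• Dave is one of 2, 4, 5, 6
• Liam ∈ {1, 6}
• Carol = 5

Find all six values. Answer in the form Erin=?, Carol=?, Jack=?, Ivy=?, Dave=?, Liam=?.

Erin must be 1 (only option left). Strike 1 from Ivy, Liam.
Carol's domain is down to {5}, so Carol = 5. Strike 5 from Jack, Ivy, Dave.
Jack's domain is down to {3}, so Jack = 3.
Liam's domain is down to {6}, so Liam = 6. So Ivy, Dave can't be 6.
Ivy's domain is down to {4}, so Ivy = 4. So Dave can't be 4.
Dave's domain is down to {2}, so Dave = 2.

Erin=1, Carol=5, Jack=3, Ivy=4, Dave=2, Liam=6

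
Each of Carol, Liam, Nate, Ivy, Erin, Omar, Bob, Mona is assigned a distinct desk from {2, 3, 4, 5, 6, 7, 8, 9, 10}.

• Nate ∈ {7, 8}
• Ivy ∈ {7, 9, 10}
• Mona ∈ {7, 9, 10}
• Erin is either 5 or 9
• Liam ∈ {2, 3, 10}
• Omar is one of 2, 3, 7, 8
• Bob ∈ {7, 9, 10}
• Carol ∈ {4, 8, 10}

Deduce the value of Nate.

The 8 variables draw from only 8 values {2, 3, 4, 5, 7, 8, 9, 10}, so each is used; only Carol can be 4, hence Carol = 4.
The 7 still-open variables draw from only 7 values {2, 3, 5, 7, 8, 9, 10}, so each is used; only Erin can be 5, hence Erin = 5.
Ivy, Bob, Mona share exactly the 3 values {7, 9, 10}; by pigeonhole those values go to them, so strike 7, 9, 10 from Liam, Nate, Omar.
So Nate = 8.

8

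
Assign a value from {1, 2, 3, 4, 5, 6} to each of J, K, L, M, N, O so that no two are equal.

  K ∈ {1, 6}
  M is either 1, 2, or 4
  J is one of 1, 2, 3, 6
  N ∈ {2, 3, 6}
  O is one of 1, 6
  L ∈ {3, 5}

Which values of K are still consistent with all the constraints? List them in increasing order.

The 6 variables together cover exactly {1, 2, 3, 4, 5, 6} — 6 values for 6 variables — and 4 appears only in M's list, so M = 4.
The 5 still-open variables draw from only 5 values {1, 2, 3, 5, 6}, so each is used; only L can be 5, hence L = 5.
The 2 variables K and O are confined to {1, 6}, which locks those values in; drop them from J, N.
No further eliminations apply; K can still be any of 1, 6.

1, 6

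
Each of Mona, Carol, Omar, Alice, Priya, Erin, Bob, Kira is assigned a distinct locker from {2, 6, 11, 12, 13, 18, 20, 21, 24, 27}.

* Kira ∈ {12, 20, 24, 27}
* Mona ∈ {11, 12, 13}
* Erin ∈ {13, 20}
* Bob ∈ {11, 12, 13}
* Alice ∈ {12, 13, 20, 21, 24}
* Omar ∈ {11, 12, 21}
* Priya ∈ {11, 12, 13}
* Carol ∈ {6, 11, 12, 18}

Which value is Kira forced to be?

27

Mona, Priya, Bob share exactly the 3 values {11, 12, 13}; by pigeonhole those values go to them, so strike 11, 12, 13 from Carol, Omar, Alice, Erin, Kira.
That leaves Omar = 21. So Alice can't be 21.
Erin must be 20 (only option left). So Alice, Kira can't be 20.
Alice's domain is down to {24}, so Alice = 24. Strike 24 from Kira.
So Kira = 27.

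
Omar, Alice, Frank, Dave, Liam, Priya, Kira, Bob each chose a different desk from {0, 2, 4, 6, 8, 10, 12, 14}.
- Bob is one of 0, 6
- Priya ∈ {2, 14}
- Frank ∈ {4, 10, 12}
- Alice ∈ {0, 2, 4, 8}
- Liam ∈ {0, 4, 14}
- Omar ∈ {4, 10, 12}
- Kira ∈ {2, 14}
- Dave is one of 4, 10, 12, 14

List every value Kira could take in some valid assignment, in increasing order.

2, 14

The 8 variables draw from only 8 values {0, 2, 4, 6, 8, 10, 12, 14}, so each is used; only Bob can be 6, hence Bob = 6.
The 7 still-open variables together cover exactly {0, 2, 4, 8, 10, 12, 14} — 7 values for 7 variables — and 8 appears only in Alice's list, so Alice = 8.
Among the 6 still-open variables, 0 fits only Liam (and all 6 values in {0, 2, 4, 10, 12, 14} must be used), so Liam = 0.
The 2 variables Priya and Kira are confined to {2, 14}, which locks those values in; drop them from Dave.
No further eliminations apply; Kira can still be any of 2, 14.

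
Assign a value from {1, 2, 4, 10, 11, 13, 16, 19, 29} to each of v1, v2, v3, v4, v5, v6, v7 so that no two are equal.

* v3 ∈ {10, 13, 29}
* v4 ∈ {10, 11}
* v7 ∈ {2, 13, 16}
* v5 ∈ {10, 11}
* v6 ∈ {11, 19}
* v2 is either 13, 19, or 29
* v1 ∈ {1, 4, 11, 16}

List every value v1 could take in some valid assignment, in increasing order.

1, 4, 16

v4 and v5 between them cover only {10, 11} — a naked pair. Remove those values from v1, v3, v6.
That leaves v6 = 19. Remove 19 from v2.
v2 and v3 between them cover only {13, 29} — a naked pair. Remove those values from v7.
No further eliminations apply; v1 can still be any of 1, 4, 16.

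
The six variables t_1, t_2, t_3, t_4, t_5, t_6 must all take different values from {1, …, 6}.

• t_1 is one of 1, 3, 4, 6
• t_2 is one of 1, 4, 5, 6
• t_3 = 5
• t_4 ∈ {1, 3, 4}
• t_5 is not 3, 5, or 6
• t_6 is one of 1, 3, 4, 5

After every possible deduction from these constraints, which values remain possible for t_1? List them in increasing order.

1, 3, 4, 6

t_3 has just one choice, so t_3 = 5. Strike 5 from t_2, t_6.
The 5 still-open variables draw from only 5 values {1, 2, 3, 4, 6}, so each is used; only t_5 can be 2, hence t_5 = 2.
No further eliminations apply; t_1 can still be any of 1, 3, 4, 6.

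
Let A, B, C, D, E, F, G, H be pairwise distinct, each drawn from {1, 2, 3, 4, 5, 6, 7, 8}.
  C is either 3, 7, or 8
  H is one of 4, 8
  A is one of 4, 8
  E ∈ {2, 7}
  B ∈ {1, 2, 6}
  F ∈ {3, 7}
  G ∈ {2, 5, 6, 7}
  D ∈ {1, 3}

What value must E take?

2

The 8 variables together cover exactly {1, 2, 3, 4, 5, 6, 7, 8} — 8 values for 8 variables — and 5 appears only in G's list, so G = 5.
The 7 still-open variables together cover exactly {1, 2, 3, 4, 6, 7, 8} — 7 values for 7 variables — and 6 appears only in B's list, so B = 6.
The 6 still-open variables together cover exactly {1, 2, 3, 4, 7, 8} — 6 values for 6 variables — and 1 appears only in D's list, so D = 1.
The 5 still-open variables together cover exactly {2, 3, 4, 7, 8} — 5 values for 5 variables — and 2 appears only in E's list, so E = 2.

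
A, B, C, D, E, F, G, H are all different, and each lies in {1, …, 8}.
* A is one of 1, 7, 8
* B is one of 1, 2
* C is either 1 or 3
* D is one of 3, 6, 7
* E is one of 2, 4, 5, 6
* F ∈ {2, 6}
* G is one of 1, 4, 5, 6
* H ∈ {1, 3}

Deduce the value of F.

Among the 8 variables, 8 fits only A (and all 8 values in {1, 2, 3, 4, 5, 6, 7, 8} must be used), so A = 8.
The 7 still-open variables together cover exactly {1, 2, 3, 4, 5, 6, 7} — 7 values for 7 variables — and 7 appears only in D's list, so D = 7.
C and H share exactly the 2 values {1, 3}; by pigeonhole those values go to them, so strike 1, 3 from B, G.
B has just one choice, so B = 2. Remove 2 from E, F.
So F = 6.

6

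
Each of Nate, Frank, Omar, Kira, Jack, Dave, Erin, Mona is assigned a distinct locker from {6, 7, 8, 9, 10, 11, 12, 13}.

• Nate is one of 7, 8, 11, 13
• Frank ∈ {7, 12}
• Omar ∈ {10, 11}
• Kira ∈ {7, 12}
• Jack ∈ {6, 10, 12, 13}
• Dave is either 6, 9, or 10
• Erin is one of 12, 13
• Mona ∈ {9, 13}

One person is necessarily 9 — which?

Mona

Among the 8 variables, 8 fits only Nate (and all 8 values in {6, 7, 8, 9, 10, 11, 12, 13} must be used), so Nate = 8.
The 7 still-open variables together cover exactly {6, 7, 9, 10, 11, 12, 13} — 7 values for 7 variables — and 11 appears only in Omar's list, so Omar = 11.
The 2 variables Frank and Kira are confined to {7, 12}, which locks those values in; drop them from Jack, Erin.
Erin has just one choice, so Erin = 13. Eliminate 13 elsewhere: Jack, Mona.
So 9 goes to Mona.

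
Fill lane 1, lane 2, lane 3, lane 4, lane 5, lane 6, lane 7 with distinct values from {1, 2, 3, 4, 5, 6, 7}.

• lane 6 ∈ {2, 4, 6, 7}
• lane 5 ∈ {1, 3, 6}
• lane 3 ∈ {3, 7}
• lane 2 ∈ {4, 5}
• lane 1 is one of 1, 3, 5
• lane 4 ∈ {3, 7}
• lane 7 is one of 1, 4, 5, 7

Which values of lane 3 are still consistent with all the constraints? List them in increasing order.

3, 7

The 7 variables draw from only 7 values {1, 2, 3, 4, 5, 6, 7}, so each is used; only lane 6 can be 2, hence lane 6 = 2.
The 6 still-open variables together cover exactly {1, 3, 4, 5, 6, 7} — 6 values for 6 variables — and 6 appears only in lane 5's list, so lane 5 = 6.
lane 3 and lane 4 share exactly the 2 values {3, 7}; by pigeonhole those values go to them, so strike 3, 7 from lane 1, lane 7.
No further eliminations apply; lane 3 can still be any of 3, 7.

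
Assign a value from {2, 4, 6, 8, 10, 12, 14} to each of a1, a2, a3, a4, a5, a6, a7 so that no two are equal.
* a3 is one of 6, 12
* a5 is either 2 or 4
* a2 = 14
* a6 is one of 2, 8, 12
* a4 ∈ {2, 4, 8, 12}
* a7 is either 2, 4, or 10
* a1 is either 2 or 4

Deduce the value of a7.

a2 must be 14 (only option left).
Among the 6 still-open variables, 6 fits only a3 (and all 6 values in {2, 4, 6, 8, 10, 12} must be used), so a3 = 6.
The 5 still-open variables together cover exactly {2, 4, 8, 10, 12} — 5 values for 5 variables — and 10 appears only in a7's list, so a7 = 10.

10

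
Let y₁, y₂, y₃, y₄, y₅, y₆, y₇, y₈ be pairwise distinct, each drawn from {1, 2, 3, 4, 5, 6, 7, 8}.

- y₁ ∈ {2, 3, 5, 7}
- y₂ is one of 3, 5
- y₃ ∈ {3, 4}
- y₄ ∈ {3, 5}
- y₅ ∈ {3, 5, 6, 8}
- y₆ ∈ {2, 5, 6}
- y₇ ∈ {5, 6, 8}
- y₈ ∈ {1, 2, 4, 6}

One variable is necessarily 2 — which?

y₆

The 8 variables draw from only 8 values {1, 2, 3, 4, 5, 6, 7, 8}, so each is used; only y₈ can be 1, hence y₈ = 1.
The 7 still-open variables together cover exactly {2, 3, 4, 5, 6, 7, 8} — 7 values for 7 variables — and 4 appears only in y₃'s list, so y₃ = 4.
The 6 still-open variables together cover exactly {2, 3, 5, 6, 7, 8} — 6 values for 6 variables — and 7 appears only in y₁'s list, so y₁ = 7.
The 5 still-open variables draw from only 5 values {2, 3, 5, 6, 8}, so each is used; only y₆ can be 2, hence y₆ = 2.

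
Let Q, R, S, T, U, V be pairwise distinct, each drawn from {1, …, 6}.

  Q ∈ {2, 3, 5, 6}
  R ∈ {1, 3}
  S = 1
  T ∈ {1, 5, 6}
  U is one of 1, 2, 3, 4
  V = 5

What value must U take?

4

S must be 1 (only option left). Eliminate 1 elsewhere: R, T, U.
V's domain is down to {5}, so V = 5. Strike 5 from Q, T.
R must be 3 (only option left). Remove 3 from Q, U.
T's domain is down to {6}, so T = 6. Remove 6 from Q.
Q must be 2 (only option left). Strike 2 from U.
So U = 4.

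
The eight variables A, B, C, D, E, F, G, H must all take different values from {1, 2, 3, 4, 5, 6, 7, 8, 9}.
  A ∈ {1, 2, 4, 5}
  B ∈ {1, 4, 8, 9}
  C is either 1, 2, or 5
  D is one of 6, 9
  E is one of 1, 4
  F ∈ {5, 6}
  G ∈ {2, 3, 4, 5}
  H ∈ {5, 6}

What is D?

9

The 8 variables draw from only 8 values {1, 2, 3, 4, 5, 6, 8, 9}, so each is used; only G can be 3, hence G = 3.
The 7 still-open variables together cover exactly {1, 2, 4, 5, 6, 8, 9} — 7 values for 7 variables — and 8 appears only in B's list, so B = 8.
The 6 still-open variables together cover exactly {1, 2, 4, 5, 6, 9} — 6 values for 6 variables — and 9 appears only in D's list, so D = 9.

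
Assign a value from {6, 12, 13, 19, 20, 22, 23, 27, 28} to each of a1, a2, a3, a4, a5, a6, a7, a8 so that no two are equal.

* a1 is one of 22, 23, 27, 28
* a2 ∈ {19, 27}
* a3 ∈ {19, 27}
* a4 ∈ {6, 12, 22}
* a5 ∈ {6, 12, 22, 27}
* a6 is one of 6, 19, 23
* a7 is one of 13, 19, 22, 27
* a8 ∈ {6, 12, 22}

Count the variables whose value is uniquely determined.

3

The 8 variables draw from only 8 values {6, 12, 13, 19, 22, 23, 27, 28}, so each is used; only a7 can be 13, hence a7 = 13.
The 7 still-open variables together cover exactly {6, 12, 19, 22, 23, 27, 28} — 7 values for 7 variables — and 28 appears only in a1's list, so a1 = 28.
The 6 still-open variables draw from only 6 values {6, 12, 19, 22, 23, 27}, so each is used; only a6 can be 23, hence a6 = 23.
a2 and a3 share exactly the 2 values {19, 27}; by pigeonhole those values go to them, so strike 19, 27 from a5.
Determined: a1=28, a6=23, a7=13. The other variables each still have more than one consistent value. That makes 3.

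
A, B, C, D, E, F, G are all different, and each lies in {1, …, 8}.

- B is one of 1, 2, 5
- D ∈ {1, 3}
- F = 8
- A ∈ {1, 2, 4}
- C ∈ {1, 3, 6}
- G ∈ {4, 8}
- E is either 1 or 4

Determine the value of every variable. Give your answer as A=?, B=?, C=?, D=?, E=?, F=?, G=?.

A=2, B=5, C=6, D=3, E=1, F=8, G=4

F has just one choice, so F = 8. Eliminate 8 elsewhere: G.
G's domain is down to {4}, so G = 4. Strike 4 from A, E.
E has just one choice, so E = 1. Strike 1 from A, B, C, D.
A has just one choice, so A = 2. Strike 2 from B.
B's domain is down to {5}, so B = 5.
D must be 3 (only option left). Strike 3 from C.
C must be 6 (only option left).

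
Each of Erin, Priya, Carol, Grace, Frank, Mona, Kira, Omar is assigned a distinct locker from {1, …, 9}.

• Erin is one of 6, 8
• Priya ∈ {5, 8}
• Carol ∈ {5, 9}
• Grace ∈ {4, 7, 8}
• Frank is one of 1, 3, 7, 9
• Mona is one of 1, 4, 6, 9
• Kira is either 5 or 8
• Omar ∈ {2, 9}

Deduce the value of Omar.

The 2 variables Priya and Kira are confined to {5, 8}, which locks those values in; drop them from Erin, Carol, Grace.
Erin's domain is down to {6}, so Erin = 6. Eliminate 6 elsewhere: Mona.
That leaves Carol = 9. Remove 9 from Frank, Mona, Omar.
So Omar = 2.

2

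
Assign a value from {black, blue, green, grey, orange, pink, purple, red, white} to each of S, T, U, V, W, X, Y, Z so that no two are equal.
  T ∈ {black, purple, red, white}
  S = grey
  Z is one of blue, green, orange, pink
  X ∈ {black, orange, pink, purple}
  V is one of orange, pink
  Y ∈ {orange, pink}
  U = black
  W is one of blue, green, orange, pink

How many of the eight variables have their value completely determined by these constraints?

S's domain is down to {grey}, so S = grey.
That leaves U = black. Eliminate black elsewhere: T, X.
V and Y between them cover only {orange, pink} — a naked pair. Remove those values from W, X, Z.
X must be purple (only option left). Eliminate purple elsewhere: T.
Determined: S=grey, U=black, X=purple. The other variables each still have more than one consistent value. That makes 3.

3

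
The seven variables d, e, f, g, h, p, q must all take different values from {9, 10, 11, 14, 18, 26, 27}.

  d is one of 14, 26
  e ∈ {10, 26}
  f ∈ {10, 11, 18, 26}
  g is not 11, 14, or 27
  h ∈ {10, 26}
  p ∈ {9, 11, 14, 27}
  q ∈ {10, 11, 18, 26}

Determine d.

14

The 7 variables draw from only 7 values {9, 10, 11, 14, 18, 26, 27}, so each is used; only p can be 27, hence p = 27.
Among the 6 still-open variables, 9 fits only g (and all 6 values in {9, 10, 11, 14, 18, 26} must be used), so g = 9.
The 5 still-open variables draw from only 5 values {10, 11, 14, 18, 26}, so each is used; only d can be 14, hence d = 14.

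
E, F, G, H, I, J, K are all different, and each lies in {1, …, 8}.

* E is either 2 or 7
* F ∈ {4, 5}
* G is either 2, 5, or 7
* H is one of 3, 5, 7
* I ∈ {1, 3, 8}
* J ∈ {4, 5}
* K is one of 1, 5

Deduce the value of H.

The 7 variables draw from only 7 values {1, 2, 3, 4, 5, 7, 8}, so each is used; only I can be 8, hence I = 8.
The 6 still-open variables draw from only 6 values {1, 2, 3, 4, 5, 7}, so each is used; only K can be 1, hence K = 1.
The 5 still-open variables draw from only 5 values {2, 3, 4, 5, 7}, so each is used; only H can be 3, hence H = 3.

3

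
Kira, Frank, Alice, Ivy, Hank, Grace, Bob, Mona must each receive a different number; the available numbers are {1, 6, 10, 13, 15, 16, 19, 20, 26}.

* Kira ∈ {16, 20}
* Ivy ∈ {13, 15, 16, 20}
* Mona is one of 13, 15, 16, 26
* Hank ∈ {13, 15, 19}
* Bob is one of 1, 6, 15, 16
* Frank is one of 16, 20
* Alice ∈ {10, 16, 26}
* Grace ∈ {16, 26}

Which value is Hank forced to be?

19

The 2 variables Kira and Frank are confined to {16, 20}, which locks those values in; drop them from Alice, Ivy, Grace, Bob, Mona.
Grace's domain is down to {26}, so Grace = 26. Remove 26 from Alice, Mona.
Alice's domain is down to {10}, so Alice = 10.
Ivy and Mona between them cover only {13, 15} — a naked pair. Remove those values from Hank, Bob.
So Hank = 19.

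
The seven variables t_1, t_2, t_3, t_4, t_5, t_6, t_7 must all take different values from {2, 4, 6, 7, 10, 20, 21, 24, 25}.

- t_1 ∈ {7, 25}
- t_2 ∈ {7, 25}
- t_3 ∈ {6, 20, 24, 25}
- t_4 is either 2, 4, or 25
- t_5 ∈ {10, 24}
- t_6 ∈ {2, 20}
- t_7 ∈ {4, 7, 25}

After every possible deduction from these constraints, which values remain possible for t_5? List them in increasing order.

10, 24

t_1 and t_2 between them cover only {7, 25} — a naked pair. Remove those values from t_3, t_4, t_7.
t_7 has just one choice, so t_7 = 4. Remove 4 from t_4.
t_4 must be 2 (only option left). So t_6 can't be 2.
t_6's domain is down to {20}, so t_6 = 20. Remove 20 from t_3.
No further eliminations apply; t_5 can still be any of 10, 24.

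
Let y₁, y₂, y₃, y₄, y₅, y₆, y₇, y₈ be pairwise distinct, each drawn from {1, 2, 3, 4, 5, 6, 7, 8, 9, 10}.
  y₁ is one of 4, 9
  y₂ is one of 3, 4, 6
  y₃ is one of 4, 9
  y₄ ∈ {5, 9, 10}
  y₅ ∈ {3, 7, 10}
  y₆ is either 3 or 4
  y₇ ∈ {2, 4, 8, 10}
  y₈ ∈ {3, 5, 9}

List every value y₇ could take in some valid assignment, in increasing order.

2, 8

The 2 variables y₁ and y₃ are confined to {4, 9}, which locks those values in; drop them from y₂, y₄, y₆, y₇, y₈.
y₆ must be 3 (only option left). Strike 3 from y₂, y₅, y₈.
y₈ must be 5 (only option left). Eliminate 5 elsewhere: y₄.
y₂ must be 6 (only option left).
y₄'s domain is down to {10}, so y₄ = 10. So y₅, y₇ can't be 10.
That leaves y₅ = 7.
No further eliminations apply; y₇ can still be any of 2, 8.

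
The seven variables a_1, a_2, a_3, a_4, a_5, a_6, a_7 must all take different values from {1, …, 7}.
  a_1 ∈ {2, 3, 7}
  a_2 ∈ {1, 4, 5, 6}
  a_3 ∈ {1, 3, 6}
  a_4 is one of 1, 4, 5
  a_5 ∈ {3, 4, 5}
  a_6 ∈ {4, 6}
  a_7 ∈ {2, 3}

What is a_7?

2

Among the 7 variables, 7 fits only a_1 (and all 7 values in {1, 2, 3, 4, 5, 6, 7} must be used), so a_1 = 7.
The 6 still-open variables together cover exactly {1, 2, 3, 4, 5, 6} — 6 values for 6 variables — and 2 appears only in a_7's list, so a_7 = 2.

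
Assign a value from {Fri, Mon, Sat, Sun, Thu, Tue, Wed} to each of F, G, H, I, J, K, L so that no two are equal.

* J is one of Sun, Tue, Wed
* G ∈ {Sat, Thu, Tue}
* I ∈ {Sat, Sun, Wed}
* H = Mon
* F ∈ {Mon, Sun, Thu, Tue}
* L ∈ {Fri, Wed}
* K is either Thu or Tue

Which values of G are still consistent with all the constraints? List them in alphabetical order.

H must be Mon (only option left). Eliminate Mon elsewhere: F.
Among the 6 still-open variables, Fri fits only L (and all 6 values in {Fri, Sat, Sun, Thu, Tue, Wed} must be used), so L = Fri.
No further eliminations apply; G can still be any of Sat, Thu, Tue.

Sat, Thu, Tue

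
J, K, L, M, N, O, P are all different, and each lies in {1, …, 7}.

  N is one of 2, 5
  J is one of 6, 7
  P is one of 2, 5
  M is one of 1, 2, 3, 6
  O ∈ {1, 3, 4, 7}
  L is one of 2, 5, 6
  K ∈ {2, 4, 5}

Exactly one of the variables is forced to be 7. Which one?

J

N and P between them cover only {2, 5} — a naked pair. Remove those values from K, L, M.
K has just one choice, so K = 4. Remove 4 from O.
That leaves L = 6. Eliminate 6 elsewhere: J, M.
So 7 goes to J.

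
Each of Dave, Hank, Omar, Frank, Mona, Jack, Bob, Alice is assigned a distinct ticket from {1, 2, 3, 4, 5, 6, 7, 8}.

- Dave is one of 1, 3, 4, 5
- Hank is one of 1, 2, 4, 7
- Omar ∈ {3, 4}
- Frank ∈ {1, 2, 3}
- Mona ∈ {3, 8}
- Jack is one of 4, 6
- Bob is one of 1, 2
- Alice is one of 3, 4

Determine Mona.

The 8 variables draw from only 8 values {1, 2, 3, 4, 5, 6, 7, 8}, so each is used; only Dave can be 5, hence Dave = 5.
Among the 7 still-open variables, 6 fits only Jack (and all 7 values in {1, 2, 3, 4, 6, 7, 8} must be used), so Jack = 6.
The 6 still-open variables draw from only 6 values {1, 2, 3, 4, 7, 8}, so each is used; only Hank can be 7, hence Hank = 7.
The 5 still-open variables together cover exactly {1, 2, 3, 4, 8} — 5 values for 5 variables — and 8 appears only in Mona's list, so Mona = 8.

8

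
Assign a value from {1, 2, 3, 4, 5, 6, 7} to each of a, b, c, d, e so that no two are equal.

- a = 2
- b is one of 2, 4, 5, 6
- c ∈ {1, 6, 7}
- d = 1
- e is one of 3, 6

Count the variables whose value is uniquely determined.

a has just one choice, so a = 2. Strike 2 from b.
That leaves d = 1. Strike 1 from c.
Determined: a=2, d=1. The other variables each still have more than one consistent value. That makes 2.

2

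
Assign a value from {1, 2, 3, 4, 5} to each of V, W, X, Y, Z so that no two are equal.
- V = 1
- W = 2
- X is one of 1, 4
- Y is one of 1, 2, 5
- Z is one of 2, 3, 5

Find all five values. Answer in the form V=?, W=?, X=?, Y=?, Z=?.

V=1, W=2, X=4, Y=5, Z=3

V's domain is down to {1}, so V = 1. Eliminate 1 elsewhere: X, Y.
W must be 2 (only option left). Remove 2 from Y, Z.
X has just one choice, so X = 4.
Y's domain is down to {5}, so Y = 5. Strike 5 from Z.
Z must be 3 (only option left).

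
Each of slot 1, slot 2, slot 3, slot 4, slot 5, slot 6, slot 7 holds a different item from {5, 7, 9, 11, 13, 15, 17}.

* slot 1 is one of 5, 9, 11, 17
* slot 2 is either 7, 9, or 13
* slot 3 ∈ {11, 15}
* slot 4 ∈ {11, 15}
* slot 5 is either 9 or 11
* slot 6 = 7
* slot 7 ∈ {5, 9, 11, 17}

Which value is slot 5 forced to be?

slot 6 has just one choice, so slot 6 = 7. Eliminate 7 elsewhere: slot 2.
The 6 still-open variables together cover exactly {5, 9, 11, 13, 15, 17} — 6 values for 6 variables — and 13 appears only in slot 2's list, so slot 2 = 13.
The 2 variables slot 3 and slot 4 are confined to {11, 15}, which locks those values in; drop them from slot 1, slot 5, slot 7.
So slot 5 = 9.

9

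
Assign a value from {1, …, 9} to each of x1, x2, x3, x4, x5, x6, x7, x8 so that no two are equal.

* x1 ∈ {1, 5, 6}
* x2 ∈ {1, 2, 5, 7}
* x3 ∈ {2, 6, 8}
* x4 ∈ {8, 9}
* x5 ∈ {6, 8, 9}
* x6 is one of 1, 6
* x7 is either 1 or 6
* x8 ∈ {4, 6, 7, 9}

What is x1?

5

The 8 variables draw from only 8 values {1, 2, 4, 5, 6, 7, 8, 9}, so each is used; only x8 can be 4, hence x8 = 4.
The 7 still-open variables draw from only 7 values {1, 2, 5, 6, 7, 8, 9}, so each is used; only x2 can be 7, hence x2 = 7.
Among the 6 still-open variables, 2 fits only x3 (and all 6 values in {1, 2, 5, 6, 8, 9} must be used), so x3 = 2.
The 5 still-open variables together cover exactly {1, 5, 6, 8, 9} — 5 values for 5 variables — and 5 appears only in x1's list, so x1 = 5.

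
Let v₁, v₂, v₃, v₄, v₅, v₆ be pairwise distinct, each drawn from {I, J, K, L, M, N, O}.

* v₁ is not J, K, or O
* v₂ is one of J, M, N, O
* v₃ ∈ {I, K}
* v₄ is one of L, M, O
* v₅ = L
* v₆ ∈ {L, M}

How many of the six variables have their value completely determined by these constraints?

3

v₅'s domain is down to {L}, so v₅ = L. So v₁, v₄, v₆ can't be L.
That leaves v₆ = M. So v₁, v₂, v₄ can't be M.
v₄ has just one choice, so v₄ = O. Eliminate O elsewhere: v₂.
Determined: v₄=O, v₅=L, v₆=M. The other variables each still have more than one consistent value. That makes 3.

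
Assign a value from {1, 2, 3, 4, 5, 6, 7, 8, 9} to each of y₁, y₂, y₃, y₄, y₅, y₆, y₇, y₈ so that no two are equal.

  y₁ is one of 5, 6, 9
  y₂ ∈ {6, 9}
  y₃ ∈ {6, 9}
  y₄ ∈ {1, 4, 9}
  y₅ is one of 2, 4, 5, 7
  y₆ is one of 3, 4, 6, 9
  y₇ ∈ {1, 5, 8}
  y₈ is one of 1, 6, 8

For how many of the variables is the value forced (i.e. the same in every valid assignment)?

3

y₂ and y₃ share exactly the 2 values {6, 9}; by pigeonhole those values go to them, so strike 6, 9 from y₁, y₄, y₆, y₈.
y₁ must be 5 (only option left). Remove 5 from y₅, y₇.
The 2 variables y₇ and y₈ are confined to {1, 8}, which locks those values in; drop them from y₄.
That leaves y₄ = 4. Strike 4 from y₅, y₆.
y₆'s domain is down to {3}, so y₆ = 3.
Determined: y₁=5, y₄=4, y₆=3. The other variables each still have more than one consistent value. That makes 3.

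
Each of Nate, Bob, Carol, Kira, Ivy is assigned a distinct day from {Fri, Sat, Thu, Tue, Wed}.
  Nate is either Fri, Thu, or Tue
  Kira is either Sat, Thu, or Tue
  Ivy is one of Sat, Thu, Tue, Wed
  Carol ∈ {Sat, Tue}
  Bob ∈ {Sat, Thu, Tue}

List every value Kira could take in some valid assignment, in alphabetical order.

Among the 5 variables, Fri fits only Nate (and all 5 values in {Fri, Sat, Thu, Tue, Wed} must be used), so Nate = Fri.
The 4 still-open variables together cover exactly {Sat, Thu, Tue, Wed} — 4 values for 4 variables — and Wed appears only in Ivy's list, so Ivy = Wed.
No further eliminations apply; Kira can still be any of Sat, Thu, Tue.

Sat, Thu, Tue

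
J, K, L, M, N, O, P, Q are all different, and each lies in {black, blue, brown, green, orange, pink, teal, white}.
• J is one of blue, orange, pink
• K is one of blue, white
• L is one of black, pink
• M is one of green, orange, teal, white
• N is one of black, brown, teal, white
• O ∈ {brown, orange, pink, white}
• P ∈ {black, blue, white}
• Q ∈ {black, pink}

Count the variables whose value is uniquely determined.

Among the 8 variables, green fits only M (and all 8 values in {black, blue, brown, green, orange, pink, teal, white} must be used), so M = green.
The 7 still-open variables draw from only 7 values {black, blue, brown, orange, pink, teal, white}, so each is used; only N can be teal, hence N = teal.
The 6 still-open variables draw from only 6 values {black, blue, brown, orange, pink, white}, so each is used; only O can be brown, hence O = brown.
The 5 still-open variables together cover exactly {black, blue, orange, pink, white} — 5 values for 5 variables — and orange appears only in J's list, so J = orange.
L and Q between them cover only {black, pink} — a naked pair. Remove those values from P.
Determined: J=orange, M=green, N=teal, O=brown. The other variables each still have more than one consistent value. That makes 4.

4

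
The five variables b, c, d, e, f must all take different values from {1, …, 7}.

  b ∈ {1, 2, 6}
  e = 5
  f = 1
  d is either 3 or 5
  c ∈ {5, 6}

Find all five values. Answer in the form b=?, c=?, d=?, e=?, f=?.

e's domain is down to {5}, so e = 5. So c, d can't be 5.
f's domain is down to {1}, so f = 1. Strike 1 from b.
c has just one choice, so c = 6. Strike 6 from b.
That leaves d = 3.
b's domain is down to {2}, so b = 2.

b=2, c=6, d=3, e=5, f=1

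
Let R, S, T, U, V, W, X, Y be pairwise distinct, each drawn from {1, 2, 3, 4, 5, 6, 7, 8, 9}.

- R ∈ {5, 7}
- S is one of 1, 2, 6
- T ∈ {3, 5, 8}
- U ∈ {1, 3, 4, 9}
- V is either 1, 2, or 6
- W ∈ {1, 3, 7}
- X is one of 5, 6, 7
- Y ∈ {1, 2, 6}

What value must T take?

S, V, Y between them cover only {1, 2, 6} — a naked triple. Remove those values from U, W, X.
The 2 variables R and X are confined to {5, 7}, which locks those values in; drop them from T, W.
W's domain is down to {3}, so W = 3. So T, U can't be 3.
So T = 8.

8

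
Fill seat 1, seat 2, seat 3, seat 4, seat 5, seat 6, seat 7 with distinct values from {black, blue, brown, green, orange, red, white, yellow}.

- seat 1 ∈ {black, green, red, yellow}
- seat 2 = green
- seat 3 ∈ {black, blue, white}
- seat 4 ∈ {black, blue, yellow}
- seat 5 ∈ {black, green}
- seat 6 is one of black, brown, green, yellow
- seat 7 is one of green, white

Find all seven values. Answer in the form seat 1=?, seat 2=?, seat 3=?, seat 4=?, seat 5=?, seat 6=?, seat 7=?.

seat 2 has just one choice, so seat 2 = green. Strike green from seat 1, seat 5, seat 6, seat 7.
seat 5 has just one choice, so seat 5 = black. Strike black from seat 1, seat 3, seat 4, seat 6.
seat 7 must be white (only option left). Strike white from seat 3.
seat 3 must be blue (only option left). Remove blue from seat 4.
seat 4 must be yellow (only option left). Eliminate yellow elsewhere: seat 1, seat 6.
That leaves seat 6 = brown.
seat 1 must be red (only option left).

seat 1=red, seat 2=green, seat 3=blue, seat 4=yellow, seat 5=black, seat 6=brown, seat 7=white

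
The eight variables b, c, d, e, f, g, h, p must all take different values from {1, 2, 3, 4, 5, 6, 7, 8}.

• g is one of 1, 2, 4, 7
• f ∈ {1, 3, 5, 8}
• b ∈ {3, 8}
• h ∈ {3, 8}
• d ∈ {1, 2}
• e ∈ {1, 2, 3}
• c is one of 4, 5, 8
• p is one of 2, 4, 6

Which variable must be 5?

f

The 8 variables together cover exactly {1, 2, 3, 4, 5, 6, 7, 8} — 8 values for 8 variables — and 6 appears only in p's list, so p = 6.
The 7 still-open variables draw from only 7 values {1, 2, 3, 4, 5, 7, 8}, so each is used; only g can be 7, hence g = 7.
The 6 still-open variables together cover exactly {1, 2, 3, 4, 5, 8} — 6 values for 6 variables — and 4 appears only in c's list, so c = 4.
The 5 still-open variables draw from only 5 values {1, 2, 3, 5, 8}, so each is used; only f can be 5, hence f = 5.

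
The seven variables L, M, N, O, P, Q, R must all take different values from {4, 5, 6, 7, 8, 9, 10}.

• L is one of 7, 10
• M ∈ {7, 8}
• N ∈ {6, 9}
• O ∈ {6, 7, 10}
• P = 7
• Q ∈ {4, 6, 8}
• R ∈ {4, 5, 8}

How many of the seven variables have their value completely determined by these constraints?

7

P has just one choice, so P = 7. So L, M, O can't be 7.
L's domain is down to {10}, so L = 10. Eliminate 10 elsewhere: O.
M's domain is down to {8}, so M = 8. Eliminate 8 elsewhere: Q, R.
That leaves O = 6. Remove 6 from N, Q.
Q has just one choice, so Q = 4. So R can't be 4.
R has just one choice, so R = 5.
N has just one choice, so N = 9.
Every variable is fixed: L=10, M=8, N=9, O=6, P=7, Q=4, R=5. That makes 7.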